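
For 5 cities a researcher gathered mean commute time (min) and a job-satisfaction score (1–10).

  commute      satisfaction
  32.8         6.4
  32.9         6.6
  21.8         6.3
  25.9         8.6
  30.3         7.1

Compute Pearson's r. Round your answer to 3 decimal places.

-0.200

n = 5, Σx = 143.7, Σy = 35, Σx² = 4222.39, Σy² = 248.58, Σxy = 1002.27
nΣxy − ΣxΣy = 5011.35 − 5029.5 = -18.15
nΣx² − (Σx)² = 21111.95 − 20649.69 = 462.26; nΣy² − (Σy)² = 1242.9 − 1225 = 17.9
r = -18.15 / √(462.26 × 17.9) = -18.15 / 90.9640 ≈ -0.200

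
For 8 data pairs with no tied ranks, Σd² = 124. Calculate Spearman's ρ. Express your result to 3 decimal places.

ρ = 1 − 6Σd² / [n(n²−1)] = 1 − 6×124 / (8×63)
  = 1 − 744/504 = 1 − 1.4762 ≈ -0.476

-0.476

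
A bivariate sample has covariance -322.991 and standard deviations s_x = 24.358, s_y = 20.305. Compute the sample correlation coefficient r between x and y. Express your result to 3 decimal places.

-0.653

r = Cov(x,y) / (s_x · s_y) = -322.991 / (24.358 × 20.305)
  = -322.991 / 494.5892 ≈ -0.653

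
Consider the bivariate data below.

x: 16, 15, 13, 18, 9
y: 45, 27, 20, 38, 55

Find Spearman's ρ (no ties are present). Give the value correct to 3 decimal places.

-0.100

Rank x: 4, 3, 2, 5, 1
Rank y: 4, 2, 1, 3, 5
d = rank(x) − rank(y): 0, 1, 1, 2, -4; Σd² = 22
ρ = 1 − 6Σd² / [n(n²−1)] = 1 − 6×22 / (5×24) = 1 − 132/120 ≈ -0.100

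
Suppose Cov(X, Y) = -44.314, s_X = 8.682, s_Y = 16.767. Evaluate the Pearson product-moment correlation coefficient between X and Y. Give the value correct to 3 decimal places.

r = Cov(X,Y) / (s_X · s_Y) = -44.314 / (8.682 × 16.767)
  = -44.314 / 145.5711 ≈ -0.304

-0.304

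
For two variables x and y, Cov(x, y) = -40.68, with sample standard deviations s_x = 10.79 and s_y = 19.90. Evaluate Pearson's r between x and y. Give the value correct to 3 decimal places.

r = Cov(x,y) / (s_x · s_y) = -40.68 / (10.79 × 19.90)
  = -40.68 / 214.7210 ≈ -0.189

-0.189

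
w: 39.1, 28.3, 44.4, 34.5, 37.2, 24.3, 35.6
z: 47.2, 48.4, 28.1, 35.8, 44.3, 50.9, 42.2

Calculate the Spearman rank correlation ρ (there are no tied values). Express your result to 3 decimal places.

-0.643

Rank w: 6, 2, 7, 3, 5, 1, 4
Rank z: 5, 6, 1, 2, 4, 7, 3
d = rank(w) − rank(z): 1, -4, 6, 1, 1, -6, 1; Σd² = 92
ρ = 1 − 6Σd² / [n(n²−1)] = 1 − 6×92 / (7×48) = 1 − 552/336 ≈ -0.643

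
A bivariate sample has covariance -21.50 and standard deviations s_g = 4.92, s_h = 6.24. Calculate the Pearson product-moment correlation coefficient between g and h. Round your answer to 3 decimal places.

r = Cov(g,h) / (s_g · s_h) = -21.50 / (4.92 × 6.24)
  = -21.50 / 30.7008 ≈ -0.700

-0.700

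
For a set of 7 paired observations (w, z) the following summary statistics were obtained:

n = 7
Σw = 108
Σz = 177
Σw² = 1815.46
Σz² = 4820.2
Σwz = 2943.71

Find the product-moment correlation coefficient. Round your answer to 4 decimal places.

r = (nΣwz − ΣwΣz) / √[(nΣw² − (Σw)²)(nΣz² − (Σz)²)]
Numerator: 7×2943.71 − 108×177 = 1489.97
Denominator: √[(12708.22 − 11664)(33741.4 − 31329)] = √[1044.22 × 2412.4] = 1587.1598
r = 1489.97 / 1587.1598 ≈ 0.9388

0.9388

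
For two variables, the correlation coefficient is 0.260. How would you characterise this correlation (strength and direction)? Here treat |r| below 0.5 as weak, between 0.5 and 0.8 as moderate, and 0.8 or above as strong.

weak positive

r = 0.260 > 0 so the relationship is positive.
|r| = 0.260, which falls in the weak range.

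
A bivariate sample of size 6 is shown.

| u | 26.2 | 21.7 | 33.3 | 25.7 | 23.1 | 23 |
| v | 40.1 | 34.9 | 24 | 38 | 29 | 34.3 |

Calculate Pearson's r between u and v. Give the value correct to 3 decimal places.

-0.522

n = 6, Σu = 153, Σv = 200.3, Σu² = 3989.32, Σv² = 6863.51, Σuv = 5042.55
nΣuv − ΣuΣv = 30255.3 − 30645.9 = -390.6
nΣu² − (Σu)² = 23935.92 − 23409 = 526.92; nΣv² − (Σv)² = 41181.06 − 40120.09 = 1060.97
r = -390.6 / √(526.92 × 1060.97) = -390.6 / 747.6940 ≈ -0.522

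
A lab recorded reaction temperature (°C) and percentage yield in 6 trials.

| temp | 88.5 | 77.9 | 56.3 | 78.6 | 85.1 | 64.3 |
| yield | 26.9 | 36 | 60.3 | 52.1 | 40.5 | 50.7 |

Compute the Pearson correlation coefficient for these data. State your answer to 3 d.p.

n = 6, Σx = 450.7, Σy = 266.5, Σx² = 34624.81, Σy² = 12580.85, Σxy = 19381.56
nΣxy − ΣxΣy = 116289.36 − 120111.55 = -3822.19
nΣx² − (Σx)² = 207748.86 − 203130.49 = 4618.37; nΣy² − (Σy)² = 75485.1 − 71022.25 = 4462.85
r = -3822.19 / √(4618.37 × 4462.85) = -3822.19 / 4539.9441 ≈ -0.842

-0.842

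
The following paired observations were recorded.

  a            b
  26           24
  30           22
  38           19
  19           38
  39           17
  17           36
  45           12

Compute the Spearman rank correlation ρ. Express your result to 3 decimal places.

-0.964

Rank a: 3, 4, 5, 2, 6, 1, 7
Rank b: 5, 4, 3, 7, 2, 6, 1
d = rank(a) − rank(b): -2, 0, 2, -5, 4, -5, 6; Σd² = 110
ρ = 1 − 6Σd² / [n(n²−1)] = 1 − 6×110 / (7×48) = 1 − 660/336 ≈ -0.964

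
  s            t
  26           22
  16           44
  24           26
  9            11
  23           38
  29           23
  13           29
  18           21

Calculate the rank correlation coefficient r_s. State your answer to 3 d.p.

0.024

Rank s: 7, 3, 6, 1, 5, 8, 2, 4
Rank t: 3, 8, 5, 1, 7, 4, 6, 2
d = rank(s) − rank(t): 4, -5, 1, 0, -2, 4, -4, 2; Σd² = 82
ρ = 1 − 6Σd² / [n(n²−1)] = 1 − 6×82 / (8×63) = 1 − 492/504 ≈ 0.024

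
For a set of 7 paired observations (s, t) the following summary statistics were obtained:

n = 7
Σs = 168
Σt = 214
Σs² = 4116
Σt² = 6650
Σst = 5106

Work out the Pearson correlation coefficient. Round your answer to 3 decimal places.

r = (nΣst − ΣsΣt) / √[(nΣs² − (Σs)²)(nΣt² − (Σt)²)]
Numerator: 7×5106 − 168×214 = -210
Denominator: √[(28812 − 28224)(46550 − 45796)] = √[588 × 754] = 665.8468
r = -210 / 665.8468 ≈ -0.315

-0.315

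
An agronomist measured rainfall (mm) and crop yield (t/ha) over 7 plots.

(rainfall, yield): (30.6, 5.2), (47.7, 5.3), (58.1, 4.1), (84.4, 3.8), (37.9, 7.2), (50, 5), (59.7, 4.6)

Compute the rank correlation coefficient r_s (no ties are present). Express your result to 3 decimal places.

Rank rainfall: 1, 3, 5, 7, 2, 4, 6
Rank yield: 5, 6, 2, 1, 7, 4, 3
d = rank(rainfall) − rank(yield): -4, -3, 3, 6, -5, 0, 3; Σd² = 104
ρ = 1 − 6Σd² / [n(n²−1)] = 1 − 6×104 / (7×48) = 1 − 624/336 ≈ -0.857

-0.857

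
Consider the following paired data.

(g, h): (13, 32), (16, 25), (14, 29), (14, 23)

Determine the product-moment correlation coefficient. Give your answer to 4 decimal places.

n = 4, Σg = 57, Σh = 109, Σg² = 817, Σh² = 3019, Σgh = 1544
nΣgh − ΣgΣh = 6176 − 6213 = -37
nΣg² − (Σg)² = 3268 − 3249 = 19; nΣh² − (Σh)² = 12076 − 11881 = 195
r = -37 / √(19 × 195) = -37 / 60.8687 ≈ -0.6079

-0.6079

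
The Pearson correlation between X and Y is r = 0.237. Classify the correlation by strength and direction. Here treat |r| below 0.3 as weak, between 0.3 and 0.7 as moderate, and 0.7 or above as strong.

weak positive

r = 0.237 > 0 so the relationship is positive.
|r| = 0.237, which falls in the weak range.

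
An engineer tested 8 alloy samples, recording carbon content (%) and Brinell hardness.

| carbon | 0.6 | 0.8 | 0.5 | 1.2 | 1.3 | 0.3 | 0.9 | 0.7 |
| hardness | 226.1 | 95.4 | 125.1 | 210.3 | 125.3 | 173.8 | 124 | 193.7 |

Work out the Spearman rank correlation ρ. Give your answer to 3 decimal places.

-0.119

Rank carbon: 3, 5, 2, 7, 8, 1, 6, 4
Rank hardness: 8, 1, 3, 7, 4, 5, 2, 6
d = rank(carbon) − rank(hardness): -5, 4, -1, 0, 4, -4, 4, -2; Σd² = 94
ρ = 1 − 6Σd² / [n(n²−1)] = 1 − 6×94 / (8×63) = 1 − 564/504 ≈ -0.119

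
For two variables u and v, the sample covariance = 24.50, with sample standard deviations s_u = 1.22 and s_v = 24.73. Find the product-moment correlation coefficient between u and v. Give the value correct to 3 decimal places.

0.812

r = Cov(u,v) / (s_u · s_v) = 24.50 / (1.22 × 24.73)
  = 24.50 / 30.1706 ≈ 0.812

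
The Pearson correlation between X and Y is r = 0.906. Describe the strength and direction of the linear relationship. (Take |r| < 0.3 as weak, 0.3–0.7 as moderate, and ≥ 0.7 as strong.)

r = 0.906 > 0 so the relationship is positive.
|r| = 0.906, which falls in the strong range.

strong positive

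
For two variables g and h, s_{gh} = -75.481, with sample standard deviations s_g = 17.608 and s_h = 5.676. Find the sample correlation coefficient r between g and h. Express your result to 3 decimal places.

-0.755

r = Cov(g,h) / (s_g · s_h) = -75.481 / (17.608 × 5.676)
  = -75.481 / 99.9430 ≈ -0.755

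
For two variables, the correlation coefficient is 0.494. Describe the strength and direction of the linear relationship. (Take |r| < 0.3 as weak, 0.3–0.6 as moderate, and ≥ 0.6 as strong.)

r = 0.494 > 0 so the relationship is positive.
|r| = 0.494, which falls in the moderate range.

moderate positive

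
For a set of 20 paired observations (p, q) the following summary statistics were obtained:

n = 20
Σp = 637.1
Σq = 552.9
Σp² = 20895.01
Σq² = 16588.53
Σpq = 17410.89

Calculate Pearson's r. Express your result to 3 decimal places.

-0.228

r = (nΣpq − ΣpΣq) / √[(nΣp² − (Σp)²)(nΣq² − (Σq)²)]
Numerator: 20×17410.89 − 637.1×552.9 = -4034.79
Denominator: √[(417900.2 − 405896.41)(331770.6 − 305698.41)] = √[12003.79 × 26072.19] = 17690.8195
r = -4034.79 / 17690.8195 ≈ -0.228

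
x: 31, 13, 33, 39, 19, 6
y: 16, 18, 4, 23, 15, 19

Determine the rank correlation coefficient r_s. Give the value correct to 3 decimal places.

-0.086

Rank x: 4, 2, 5, 6, 3, 1
Rank y: 3, 4, 1, 6, 2, 5
d = rank(x) − rank(y): 1, -2, 4, 0, 1, -4; Σd² = 38
ρ = 1 − 6Σd² / [n(n²−1)] = 1 − 6×38 / (6×35) = 1 − 228/210 ≈ -0.086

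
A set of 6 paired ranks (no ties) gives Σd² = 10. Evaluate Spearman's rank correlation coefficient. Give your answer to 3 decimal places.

ρ = 1 − 6Σd² / [n(n²−1)] = 1 − 6×10 / (6×35)
  = 1 − 60/210 = 1 − 0.2857 ≈ 0.714

0.714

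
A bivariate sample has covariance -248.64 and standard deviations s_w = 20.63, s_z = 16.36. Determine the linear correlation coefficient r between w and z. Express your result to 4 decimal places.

-0.7367

r = Cov(w,z) / (s_w · s_z) = -248.64 / (20.63 × 16.36)
  = -248.64 / 337.5068 ≈ -0.7367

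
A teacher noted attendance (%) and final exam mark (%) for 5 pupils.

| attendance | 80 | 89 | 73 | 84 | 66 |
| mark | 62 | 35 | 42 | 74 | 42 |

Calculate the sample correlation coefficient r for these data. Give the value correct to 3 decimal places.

0.231

n = 5, Σx = 392, Σy = 255, Σx² = 31062, Σy² = 14073, Σxy = 20129
nΣxy − ΣxΣy = 100645 − 99960 = 685
nΣx² − (Σx)² = 155310 − 153664 = 1646; nΣy² − (Σy)² = 70365 − 65025 = 5340
r = 685 / √(1646 × 5340) = 685 / 2964.7327 ≈ 0.231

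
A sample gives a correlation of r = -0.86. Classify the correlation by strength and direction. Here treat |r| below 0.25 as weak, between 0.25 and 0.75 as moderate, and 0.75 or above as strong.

r = -0.86 < 0 so the relationship is negative.
|r| = 0.86, which falls in the strong range.

strong negative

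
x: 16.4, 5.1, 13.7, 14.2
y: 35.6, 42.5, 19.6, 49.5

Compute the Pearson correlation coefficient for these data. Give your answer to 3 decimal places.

-0.240

n = 4, Σx = 49.4, Σy = 147.2, Σx² = 684.3, Σy² = 5908.02, Σxy = 1772.01
nΣxy − ΣxΣy = 7088.04 − 7271.68 = -183.64
nΣx² − (Σx)² = 2737.2 − 2440.36 = 296.84; nΣy² − (Σy)² = 23632.08 − 21667.84 = 1964.24
r = -183.64 / √(296.84 × 1964.24) = -183.64 / 763.5869 ≈ -0.240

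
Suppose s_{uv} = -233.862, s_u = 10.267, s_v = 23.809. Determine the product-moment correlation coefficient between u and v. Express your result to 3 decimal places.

r = Cov(u,v) / (s_u · s_v) = -233.862 / (10.267 × 23.809)
  = -233.862 / 244.4470 ≈ -0.957

-0.957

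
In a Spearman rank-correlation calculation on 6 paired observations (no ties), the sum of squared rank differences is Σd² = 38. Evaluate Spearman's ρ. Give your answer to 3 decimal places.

-0.086

ρ = 1 − 6Σd² / [n(n²−1)] = 1 − 6×38 / (6×35)
  = 1 − 228/210 = 1 − 1.0857 ≈ -0.086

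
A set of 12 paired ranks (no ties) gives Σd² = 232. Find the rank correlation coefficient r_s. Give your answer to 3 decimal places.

ρ = 1 − 6Σd² / [n(n²−1)] = 1 − 6×232 / (12×143)
  = 1 − 1392/1716 = 1 − 0.8112 ≈ 0.189

0.189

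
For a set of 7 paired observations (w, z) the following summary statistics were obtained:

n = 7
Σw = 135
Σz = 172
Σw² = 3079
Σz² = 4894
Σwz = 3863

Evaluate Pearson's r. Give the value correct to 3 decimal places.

r = (nΣwz − ΣwΣz) / √[(nΣw² − (Σw)²)(nΣz² − (Σz)²)]
Numerator: 7×3863 − 135×172 = 3821
Denominator: √[(21553 − 18225)(34258 − 29584)] = √[3328 × 4674] = 3943.9919
r = 3821 / 3943.9919 ≈ 0.969

0.969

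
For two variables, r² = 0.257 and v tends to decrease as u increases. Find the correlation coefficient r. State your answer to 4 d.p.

|r| = √0.257 = 0.5070
The association is negative, so r = −0.5070.

-0.5070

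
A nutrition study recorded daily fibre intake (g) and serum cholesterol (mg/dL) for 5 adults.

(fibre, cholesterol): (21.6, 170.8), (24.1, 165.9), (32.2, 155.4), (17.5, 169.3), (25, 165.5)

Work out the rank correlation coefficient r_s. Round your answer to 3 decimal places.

-0.900

Rank fibre: 2, 3, 5, 1, 4
Rank cholesterol: 5, 3, 1, 4, 2
d = rank(fibre) − rank(cholesterol): -3, 0, 4, -3, 2; Σd² = 38
ρ = 1 − 6Σd² / [n(n²−1)] = 1 − 6×38 / (5×24) = 1 − 228/120 ≈ -0.900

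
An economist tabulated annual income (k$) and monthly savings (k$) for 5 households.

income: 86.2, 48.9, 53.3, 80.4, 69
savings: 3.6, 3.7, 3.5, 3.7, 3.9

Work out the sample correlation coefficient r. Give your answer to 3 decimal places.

0.132

n = 5, Σx = 337.8, Σy = 18.4, Σx² = 23887.7, Σy² = 67.8, Σxy = 1244.38
nΣxy − ΣxΣy = 6221.9 − 6215.52 = 6.38
nΣx² − (Σx)² = 119438.5 − 114108.84 = 5329.66; nΣy² − (Σy)² = 339 − 338.56 = 0.44
r = 6.38 / √(5329.66 × 0.44) = 6.38 / 48.4257 ≈ 0.132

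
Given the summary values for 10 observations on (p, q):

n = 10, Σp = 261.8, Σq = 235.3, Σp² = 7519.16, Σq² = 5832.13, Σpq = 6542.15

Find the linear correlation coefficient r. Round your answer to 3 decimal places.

0.862

r = (nΣpq − ΣpΣq) / √[(nΣp² − (Σp)²)(nΣq² − (Σq)²)]
Numerator: 10×6542.15 − 261.8×235.3 = 3819.96
Denominator: √[(75191.6 − 68539.24)(58321.3 − 55366.09)] = √[6652.36 × 2955.21] = 4433.8607
r = 3819.96 / 4433.8607 ≈ 0.862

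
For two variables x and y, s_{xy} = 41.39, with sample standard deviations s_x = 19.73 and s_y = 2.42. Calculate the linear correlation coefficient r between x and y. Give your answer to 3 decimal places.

0.867

r = Cov(x,y) / (s_x · s_y) = 41.39 / (19.73 × 2.42)
  = 41.39 / 47.7466 ≈ 0.867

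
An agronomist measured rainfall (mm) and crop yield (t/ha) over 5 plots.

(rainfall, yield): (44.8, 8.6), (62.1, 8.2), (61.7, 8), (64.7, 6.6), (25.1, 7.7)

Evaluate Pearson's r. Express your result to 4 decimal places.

n = 5, Σx = 258.4, Σy = 39.1, Σx² = 14486.44, Σy² = 308.05, Σxy = 2008.39
nΣxy − ΣxΣy = 10041.95 − 10103.44 = -61.49
nΣx² − (Σx)² = 72432.2 − 66770.56 = 5661.64; nΣy² − (Σy)² = 1540.25 − 1528.81 = 11.44
r = -61.49 / √(5661.64 × 11.44) = -61.49 / 254.4979 ≈ -0.2416

-0.2416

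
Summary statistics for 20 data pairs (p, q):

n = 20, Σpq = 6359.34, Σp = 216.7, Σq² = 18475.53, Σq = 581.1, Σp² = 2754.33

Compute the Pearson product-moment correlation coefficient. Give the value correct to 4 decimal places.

r = (nΣpq − ΣpΣq) / √[(nΣp² − (Σp)²)(nΣq² − (Σq)²)]
Numerator: 20×6359.34 − 216.7×581.1 = 1262.43
Denominator: √[(55086.6 − 46958.89)(369510.6 − 337677.21)] = √[8127.71 × 31833.39] = 16085.1659
r = 1262.43 / 16085.1659 ≈ 0.0785

0.0785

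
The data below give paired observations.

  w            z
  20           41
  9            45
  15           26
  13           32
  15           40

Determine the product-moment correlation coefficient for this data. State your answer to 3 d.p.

-0.153

n = 5, Σw = 72, Σz = 184, Σw² = 1100, Σz² = 7006, Σwz = 2631
nΣwz − ΣwΣz = 13155 − 13248 = -93
nΣw² − (Σw)² = 5500 − 5184 = 316; nΣz² − (Σz)² = 35030 − 33856 = 1174
r = -93 / √(316 × 1174) = -93 / 609.0846 ≈ -0.153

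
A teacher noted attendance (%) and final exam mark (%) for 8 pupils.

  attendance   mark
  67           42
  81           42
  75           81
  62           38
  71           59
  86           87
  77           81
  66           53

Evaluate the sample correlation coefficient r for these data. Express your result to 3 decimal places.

0.645

n = 8, Σx = 585, Σy = 483, Σx² = 43241, Σy² = 31953, Σxy = 36053
nΣxy − ΣxΣy = 288424 − 282555 = 5869
nΣx² − (Σx)² = 345928 − 342225 = 3703; nΣy² − (Σy)² = 255624 − 233289 = 22335
r = 5869 / √(3703 × 22335) = 5869 / 9094.3117 ≈ 0.645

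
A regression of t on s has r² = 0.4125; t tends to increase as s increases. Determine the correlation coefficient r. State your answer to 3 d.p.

0.642

|r| = √0.4125 = 0.642
The association is positive, so r = 0.642.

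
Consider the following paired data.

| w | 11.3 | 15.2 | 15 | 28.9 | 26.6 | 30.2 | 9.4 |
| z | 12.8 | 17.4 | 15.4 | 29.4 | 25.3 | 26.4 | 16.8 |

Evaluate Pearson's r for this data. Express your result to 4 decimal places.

0.9437

n = 7, Σw = 136.6, Σz = 143.5, Σw² = 3126.9, Σz² = 3187.41, Σwz = 3117.96
nΣwz − ΣwΣz = 21825.72 − 19602.1 = 2223.62
nΣw² − (Σw)² = 21888.3 − 18659.56 = 3228.74; nΣz² − (Σz)² = 22311.87 − 20592.25 = 1719.62
r = 2223.62 / √(3228.74 × 1719.62) = 2223.62 / 2356.3119 ≈ 0.9437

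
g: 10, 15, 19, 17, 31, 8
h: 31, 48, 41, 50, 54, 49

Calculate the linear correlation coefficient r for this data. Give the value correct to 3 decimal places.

0.519

n = 6, Σg = 100, Σh = 273, Σg² = 2000, Σh² = 12763, Σgh = 4725
nΣgh − ΣgΣh = 28350 − 27300 = 1050
nΣg² − (Σg)² = 12000 − 10000 = 2000; nΣh² − (Σh)² = 76578 − 74529 = 2049
r = 1050 / √(2000 × 2049) = 1050 / 2024.3517 ≈ 0.519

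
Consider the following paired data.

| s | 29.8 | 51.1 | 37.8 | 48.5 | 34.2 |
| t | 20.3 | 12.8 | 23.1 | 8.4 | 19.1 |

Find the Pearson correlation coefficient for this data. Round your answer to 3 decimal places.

-0.811

n = 5, Σs = 201.4, Σt = 83.7, Σs² = 8449.98, Σt² = 1544.91, Σst = 3192.82
nΣst − ΣsΣt = 15964.1 − 16857.18 = -893.08
nΣs² − (Σs)² = 42249.9 − 40561.96 = 1687.94; nΣt² − (Σt)² = 7724.55 − 7005.69 = 718.86
r = -893.08 / √(1687.94 × 718.86) = -893.08 / 1101.5410 ≈ -0.811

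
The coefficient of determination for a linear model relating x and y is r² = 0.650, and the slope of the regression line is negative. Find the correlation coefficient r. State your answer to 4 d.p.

|r| = √0.650 = 0.8062
The association is negative, so r = −0.8062.

-0.8062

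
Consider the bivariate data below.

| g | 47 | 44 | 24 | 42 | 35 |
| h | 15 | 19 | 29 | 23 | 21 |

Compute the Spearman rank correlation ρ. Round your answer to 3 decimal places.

Rank g: 5, 4, 1, 3, 2
Rank h: 1, 2, 5, 4, 3
d = rank(g) − rank(h): 4, 2, -4, -1, -1; Σd² = 38
ρ = 1 − 6Σd² / [n(n²−1)] = 1 − 6×38 / (5×24) = 1 − 228/120 ≈ -0.900

-0.900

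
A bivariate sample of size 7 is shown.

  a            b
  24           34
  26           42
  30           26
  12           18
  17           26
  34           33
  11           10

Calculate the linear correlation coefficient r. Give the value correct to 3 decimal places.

0.739

n = 7, Σa = 154, Σb = 189, Σa² = 3862, Σb² = 5785, Σab = 4578
nΣab − ΣaΣb = 32046 − 29106 = 2940
nΣa² − (Σa)² = 27034 − 23716 = 3318; nΣb² − (Σb)² = 40495 − 35721 = 4774
r = 2940 / √(3318 × 4774) = 2940 / 3979.9663 ≈ 0.739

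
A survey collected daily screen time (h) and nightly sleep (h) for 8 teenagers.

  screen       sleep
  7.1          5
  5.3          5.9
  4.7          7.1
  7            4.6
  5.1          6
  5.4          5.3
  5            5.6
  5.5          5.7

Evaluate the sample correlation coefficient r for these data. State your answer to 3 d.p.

n = 8, Σx = 45.1, Σy = 45.2, Σx² = 260.01, Σy² = 259.32, Σxy = 250.91
nΣxy − ΣxΣy = 2007.28 − 2038.52 = -31.24
nΣx² − (Σx)² = 2080.08 − 2034.01 = 46.07; nΣy² − (Σy)² = 2074.56 − 2043.04 = 31.52
r = -31.24 / √(46.07 × 31.52) = -31.24 / 38.1068 ≈ -0.820

-0.820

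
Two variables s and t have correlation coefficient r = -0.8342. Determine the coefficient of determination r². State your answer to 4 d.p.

r² = (-0.8342)² = 0.6959

0.6959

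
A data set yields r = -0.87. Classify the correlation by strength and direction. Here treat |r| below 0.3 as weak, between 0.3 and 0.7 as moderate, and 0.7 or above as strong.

strong negative

r = -0.87 < 0 so the relationship is negative.
|r| = 0.87, which falls in the strong range.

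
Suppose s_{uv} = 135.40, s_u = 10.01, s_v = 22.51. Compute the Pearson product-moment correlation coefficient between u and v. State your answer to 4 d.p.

r = Cov(u,v) / (s_u · s_v) = 135.40 / (10.01 × 22.51)
  = 135.40 / 225.3251 ≈ 0.6009

0.6009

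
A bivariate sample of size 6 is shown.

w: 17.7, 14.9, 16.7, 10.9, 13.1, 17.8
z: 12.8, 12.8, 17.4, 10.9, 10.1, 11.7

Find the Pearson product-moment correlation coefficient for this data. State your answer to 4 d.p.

n = 6, Σw = 91.1, Σz = 75.7, Σw² = 1421.45, Σz² = 988.15, Σwz = 1167.24
nΣwz − ΣwΣz = 7003.44 − 6896.27 = 107.17
nΣw² − (Σw)² = 8528.7 − 8299.21 = 229.49; nΣz² − (Σz)² = 5928.9 − 5730.49 = 198.41
r = 107.17 / √(229.49 × 198.41) = 107.17 / 213.3849 ≈ 0.5022

0.5022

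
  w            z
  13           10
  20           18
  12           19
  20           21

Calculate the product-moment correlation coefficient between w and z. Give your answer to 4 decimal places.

n = 4, Σw = 65, Σz = 68, Σw² = 1113, Σz² = 1226, Σwz = 1138
nΣwz − ΣwΣz = 4552 − 4420 = 132
nΣw² − (Σw)² = 4452 − 4225 = 227; nΣz² − (Σz)² = 4904 − 4624 = 280
r = 132 / √(227 × 280) = 132 / 252.1111 ≈ 0.5236

0.5236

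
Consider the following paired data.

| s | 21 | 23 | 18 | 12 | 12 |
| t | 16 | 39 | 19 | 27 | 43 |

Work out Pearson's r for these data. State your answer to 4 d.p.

-0.2556

n = 5, Σs = 86, Σt = 144, Σs² = 1582, Σt² = 4716, Σst = 2415
nΣst − ΣsΣt = 12075 − 12384 = -309
nΣs² − (Σs)² = 7910 − 7396 = 514; nΣt² − (Σt)² = 23580 − 20736 = 2844
r = -309 / √(514 × 2844) = -309 / 1209.0558 ≈ -0.2556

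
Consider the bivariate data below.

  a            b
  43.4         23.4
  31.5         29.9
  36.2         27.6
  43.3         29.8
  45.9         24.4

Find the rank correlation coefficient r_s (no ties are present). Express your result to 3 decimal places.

-0.800

Rank a: 4, 1, 2, 3, 5
Rank b: 1, 5, 3, 4, 2
d = rank(a) − rank(b): 3, -4, -1, -1, 3; Σd² = 36
ρ = 1 − 6Σd² / [n(n²−1)] = 1 − 6×36 / (5×24) = 1 − 216/120 ≈ -0.800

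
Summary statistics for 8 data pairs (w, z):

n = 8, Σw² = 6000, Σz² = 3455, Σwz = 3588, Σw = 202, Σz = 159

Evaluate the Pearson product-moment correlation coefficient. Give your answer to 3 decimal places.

r = (nΣwz − ΣwΣz) / √[(nΣw² − (Σw)²)(nΣz² − (Σz)²)]
Numerator: 8×3588 − 202×159 = -3414
Denominator: √[(48000 − 40804)(27640 − 25281)] = √[7196 × 2359] = 4120.1170
r = -3414 / 4120.1170 ≈ -0.829

-0.829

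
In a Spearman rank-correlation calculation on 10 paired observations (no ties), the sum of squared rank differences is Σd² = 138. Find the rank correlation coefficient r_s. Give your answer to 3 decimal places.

ρ = 1 − 6Σd² / [n(n²−1)] = 1 − 6×138 / (10×99)
  = 1 − 828/990 = 1 − 0.8364 ≈ 0.164

0.164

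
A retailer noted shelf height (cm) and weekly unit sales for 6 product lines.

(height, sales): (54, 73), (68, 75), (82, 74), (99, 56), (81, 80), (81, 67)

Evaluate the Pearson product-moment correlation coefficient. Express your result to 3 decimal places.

-0.593

n = 6, Σx = 465, Σy = 425, Σx² = 37187, Σy² = 30455, Σxy = 32561
nΣxy − ΣxΣy = 195366 − 197625 = -2259
nΣx² − (Σx)² = 223122 − 216225 = 6897; nΣy² − (Σy)² = 182730 − 180625 = 2105
r = -2259 / √(6897 × 2105) = -2259 / 3810.2736 ≈ -0.593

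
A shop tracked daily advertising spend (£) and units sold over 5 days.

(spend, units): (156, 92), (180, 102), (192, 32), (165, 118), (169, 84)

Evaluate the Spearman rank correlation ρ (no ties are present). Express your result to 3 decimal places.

Rank spend: 1, 4, 5, 2, 3
Rank units: 3, 4, 1, 5, 2
d = rank(spend) − rank(units): -2, 0, 4, -3, 1; Σd² = 30
ρ = 1 − 6Σd² / [n(n²−1)] = 1 − 6×30 / (5×24) = 1 − 180/120 ≈ -0.500

-0.500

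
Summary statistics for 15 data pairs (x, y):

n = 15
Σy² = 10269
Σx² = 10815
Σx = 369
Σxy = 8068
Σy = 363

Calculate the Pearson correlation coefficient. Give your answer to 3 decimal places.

-0.537

r = (nΣxy − ΣxΣy) / √[(nΣx² − (Σx)²)(nΣy² − (Σy)²)]
Numerator: 15×8068 − 369×363 = -12927
Denominator: √[(162225 − 136161)(154035 − 131769)] = √[26064 × 22266] = 24090.2682
r = -12927 / 24090.2682 ≈ -0.537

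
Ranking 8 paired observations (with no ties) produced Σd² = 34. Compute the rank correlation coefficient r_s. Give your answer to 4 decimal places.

ρ = 1 − 6Σd² / [n(n²−1)] = 1 − 6×34 / (8×63)
  = 1 − 204/504 = 1 − 0.40476 ≈ 0.5952

0.5952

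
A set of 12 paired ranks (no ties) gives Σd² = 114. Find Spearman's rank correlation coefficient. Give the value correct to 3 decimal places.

ρ = 1 − 6Σd² / [n(n²−1)] = 1 − 6×114 / (12×143)
  = 1 − 684/1716 = 1 − 0.3986 ≈ 0.601

0.601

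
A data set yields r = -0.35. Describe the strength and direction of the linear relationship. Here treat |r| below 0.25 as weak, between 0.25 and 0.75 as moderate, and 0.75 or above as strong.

moderate negative

r = -0.35 < 0 so the relationship is negative.
|r| = 0.35, which falls in the moderate range.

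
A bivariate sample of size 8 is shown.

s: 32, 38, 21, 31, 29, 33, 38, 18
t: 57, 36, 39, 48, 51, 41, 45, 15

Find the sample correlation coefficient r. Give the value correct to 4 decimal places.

0.5458

n = 8, Σs = 240, Σt = 332, Σs² = 7568, Σt² = 14902, Σst = 10311
nΣst − ΣsΣt = 82488 − 79680 = 2808
nΣs² − (Σs)² = 60544 − 57600 = 2944; nΣt² − (Σt)² = 119216 − 110224 = 8992
r = 2808 / √(2944 × 8992) = 2808 / 5145.1383 ≈ 0.5458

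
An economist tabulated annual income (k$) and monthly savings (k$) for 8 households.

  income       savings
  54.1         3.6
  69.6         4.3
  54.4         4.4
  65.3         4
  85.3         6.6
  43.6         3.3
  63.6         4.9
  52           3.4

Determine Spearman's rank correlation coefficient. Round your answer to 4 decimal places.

Rank income: 3, 7, 4, 6, 8, 1, 5, 2
Rank savings: 3, 5, 6, 4, 8, 1, 7, 2
d = rank(income) − rank(savings): 0, 2, -2, 2, 0, 0, -2, 0; Σd² = 16
ρ = 1 − 6Σd² / [n(n²−1)] = 1 − 6×16 / (8×63) = 1 − 96/504 ≈ 0.8095

0.8095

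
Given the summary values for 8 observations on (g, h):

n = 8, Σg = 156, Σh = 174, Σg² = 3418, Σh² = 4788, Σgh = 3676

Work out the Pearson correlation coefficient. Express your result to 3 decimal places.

0.461

r = (nΣgh − ΣgΣh) / √[(nΣg² − (Σg)²)(nΣh² − (Σh)²)]
Numerator: 8×3676 − 156×174 = 2264
Denominator: √[(27344 − 24336)(38304 − 30276)] = √[3008 × 8028] = 4914.0842
r = 2264 / 4914.0842 ≈ 0.461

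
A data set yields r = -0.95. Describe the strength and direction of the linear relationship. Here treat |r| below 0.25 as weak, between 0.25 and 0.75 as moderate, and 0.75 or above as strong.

strong negative

r = -0.95 < 0 so the relationship is negative.
|r| = 0.95, which falls in the strong range.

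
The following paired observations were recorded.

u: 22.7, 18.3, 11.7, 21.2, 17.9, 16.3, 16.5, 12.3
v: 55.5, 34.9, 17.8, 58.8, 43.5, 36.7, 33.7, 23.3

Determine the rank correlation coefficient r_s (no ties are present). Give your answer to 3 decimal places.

0.857

Rank u: 8, 6, 1, 7, 5, 3, 4, 2
Rank v: 7, 4, 1, 8, 6, 5, 3, 2
d = rank(u) − rank(v): 1, 2, 0, -1, -1, -2, 1, 0; Σd² = 12
ρ = 1 − 6Σd² / [n(n²−1)] = 1 − 6×12 / (8×63) = 1 − 72/504 ≈ 0.857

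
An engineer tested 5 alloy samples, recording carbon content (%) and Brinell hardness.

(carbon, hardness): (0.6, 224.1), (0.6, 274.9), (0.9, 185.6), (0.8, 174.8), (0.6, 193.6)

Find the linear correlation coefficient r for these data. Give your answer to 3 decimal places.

-0.642

n = 5, Σx = 3.5, Σy = 1053, Σx² = 2.53, Σy² = 228274.18, Σxy = 722.44
nΣxy − ΣxΣy = 3612.2 − 3685.5 = -73.3
nΣx² − (Σx)² = 12.65 − 12.25 = 0.4; nΣy² − (Σy)² = 1141370.9 − 1108809 = 32561.9
r = -73.3 / √(0.4 × 32561.9) = -73.3 / 114.1261 ≈ -0.642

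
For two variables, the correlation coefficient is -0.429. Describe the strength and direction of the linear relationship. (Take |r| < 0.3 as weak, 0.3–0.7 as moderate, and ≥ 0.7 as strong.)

r = -0.429 < 0 so the relationship is negative.
|r| = 0.429, which falls in the moderate range.

moderate negative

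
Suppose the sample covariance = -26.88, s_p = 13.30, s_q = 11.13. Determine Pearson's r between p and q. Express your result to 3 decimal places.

-0.182

r = Cov(p,q) / (s_p · s_q) = -26.88 / (13.30 × 11.13)
  = -26.88 / 148.0290 ≈ -0.182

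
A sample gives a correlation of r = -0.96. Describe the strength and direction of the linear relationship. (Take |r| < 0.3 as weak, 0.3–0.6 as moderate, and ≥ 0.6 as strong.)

r = -0.96 < 0 so the relationship is negative.
|r| = 0.96, which falls in the strong range.

strong negative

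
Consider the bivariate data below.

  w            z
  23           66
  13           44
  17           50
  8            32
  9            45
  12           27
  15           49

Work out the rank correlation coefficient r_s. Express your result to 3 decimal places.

Rank w: 7, 4, 6, 1, 2, 3, 5
Rank z: 7, 3, 6, 2, 4, 1, 5
d = rank(w) − rank(z): 0, 1, 0, -1, -2, 2, 0; Σd² = 10
ρ = 1 − 6Σd² / [n(n²−1)] = 1 − 6×10 / (7×48) = 1 − 60/336 ≈ 0.821

0.821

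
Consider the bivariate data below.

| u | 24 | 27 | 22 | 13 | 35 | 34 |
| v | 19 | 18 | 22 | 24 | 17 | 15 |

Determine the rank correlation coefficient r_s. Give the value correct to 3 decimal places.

Rank u: 3, 4, 2, 1, 6, 5
Rank v: 4, 3, 5, 6, 2, 1
d = rank(u) − rank(v): -1, 1, -3, -5, 4, 4; Σd² = 68
ρ = 1 − 6Σd² / [n(n²−1)] = 1 − 6×68 / (6×35) = 1 − 408/210 ≈ -0.943

-0.943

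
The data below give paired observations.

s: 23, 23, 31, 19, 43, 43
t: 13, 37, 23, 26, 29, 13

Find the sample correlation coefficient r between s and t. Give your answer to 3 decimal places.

n = 6, Σs = 182, Σt = 141, Σs² = 6078, Σt² = 3753, Σst = 4163
nΣst − ΣsΣt = 24978 − 25662 = -684
nΣs² − (Σs)² = 36468 − 33124 = 3344; nΣt² − (Σt)² = 22518 − 19881 = 2637
r = -684 / √(3344 × 2637) = -684 / 2969.5333 ≈ -0.230

-0.230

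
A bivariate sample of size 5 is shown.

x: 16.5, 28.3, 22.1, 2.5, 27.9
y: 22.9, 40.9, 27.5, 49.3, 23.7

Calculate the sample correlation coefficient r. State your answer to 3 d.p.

-0.542

n = 5, Σx = 97.3, Σy = 164.3, Σx² = 2346.21, Σy² = 5945.65, Σxy = 2927.55
nΣxy − ΣxΣy = 14637.75 − 15986.39 = -1348.64
nΣx² − (Σx)² = 11731.05 − 9467.29 = 2263.76; nΣy² − (Σy)² = 29728.25 − 26994.49 = 2733.76
r = -1348.64 / √(2263.76 × 2733.76) = -1348.64 / 2487.6850 ≈ -0.542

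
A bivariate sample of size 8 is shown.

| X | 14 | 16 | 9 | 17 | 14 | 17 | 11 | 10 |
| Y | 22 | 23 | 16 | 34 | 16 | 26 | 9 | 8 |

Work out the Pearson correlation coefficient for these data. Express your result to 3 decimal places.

n = 8, ΣX = 108, ΣY = 154, ΣX² = 1528, ΣY² = 3502, ΣXY = 2243
nΣXY − ΣXΣY = 17944 − 16632 = 1312
nΣX² − (ΣX)² = 12224 − 11664 = 560; nΣY² − (ΣY)² = 28016 − 23716 = 4300
r = 1312 / √(560 × 4300) = 1312 / 1551.7732 ≈ 0.845

0.845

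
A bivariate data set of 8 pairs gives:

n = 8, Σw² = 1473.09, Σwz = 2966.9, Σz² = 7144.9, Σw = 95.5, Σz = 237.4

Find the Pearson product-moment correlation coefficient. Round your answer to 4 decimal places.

0.7282

r = (nΣwz − ΣwΣz) / √[(nΣw² − (Σw)²)(nΣz² − (Σz)²)]
Numerator: 8×2966.9 − 95.5×237.4 = 1063.5
Denominator: √[(11784.72 − 9120.25)(57159.2 − 56358.76)] = √[2664.47 × 800.44] = 1460.3932
r = 1063.5 / 1460.3932 ≈ 0.7282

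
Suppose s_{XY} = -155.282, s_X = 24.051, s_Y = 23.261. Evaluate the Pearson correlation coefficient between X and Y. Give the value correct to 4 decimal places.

r = Cov(X,Y) / (s_X · s_Y) = -155.282 / (24.051 × 23.261)
  = -155.282 / 559.4503 ≈ -0.2776

-0.2776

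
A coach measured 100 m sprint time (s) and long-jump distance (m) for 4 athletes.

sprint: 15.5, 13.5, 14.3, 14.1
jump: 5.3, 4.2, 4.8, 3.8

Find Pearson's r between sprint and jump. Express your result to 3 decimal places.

n = 4, Σx = 57.4, Σy = 18.1, Σx² = 825.8, Σy² = 83.21, Σxy = 261.07
nΣxy − ΣxΣy = 1044.28 − 1038.94 = 5.34
nΣx² − (Σx)² = 3303.2 − 3294.76 = 8.44; nΣy² − (Σy)² = 332.84 − 327.61 = 5.23
r = 5.34 / √(8.44 × 5.23) = 5.34 / 6.6439 ≈ 0.804

0.804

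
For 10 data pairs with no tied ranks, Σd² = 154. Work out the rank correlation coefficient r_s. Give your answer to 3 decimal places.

0.067

ρ = 1 − 6Σd² / [n(n²−1)] = 1 − 6×154 / (10×99)
  = 1 − 924/990 = 1 − 0.9333 ≈ 0.067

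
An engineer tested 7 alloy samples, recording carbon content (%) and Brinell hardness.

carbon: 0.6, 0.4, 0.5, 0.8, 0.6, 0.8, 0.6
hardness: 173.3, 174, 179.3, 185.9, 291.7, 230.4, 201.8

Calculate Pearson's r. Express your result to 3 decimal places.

n = 7, Σx = 4.3, Σy = 1436.4, Σx² = 2.77, Σy² = 305912.48, Σxy = 892.37
nΣxy − ΣxΣy = 6246.59 − 6176.52 = 70.07
nΣx² − (Σx)² = 19.39 − 18.49 = 0.9; nΣy² − (Σy)² = 2141387.36 − 2063244.96 = 78142.4
r = 70.07 / √(0.9 × 78142.4) = 70.07 / 265.1946 ≈ 0.264

0.264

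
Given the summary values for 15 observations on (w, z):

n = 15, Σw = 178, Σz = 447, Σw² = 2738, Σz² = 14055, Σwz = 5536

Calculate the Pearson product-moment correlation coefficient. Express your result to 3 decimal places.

r = (nΣwz − ΣwΣz) / √[(nΣw² − (Σw)²)(nΣz² − (Σz)²)]
Numerator: 15×5536 − 178×447 = 3474
Denominator: √[(41070 − 31684)(210825 − 199809)] = √[9386 × 11016] = 10168.3910
r = 3474 / 10168.3910 ≈ 0.342

0.342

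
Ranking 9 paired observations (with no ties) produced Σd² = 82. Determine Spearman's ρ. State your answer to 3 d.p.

ρ = 1 − 6Σd² / [n(n²−1)] = 1 − 6×82 / (9×80)
  = 1 − 492/720 = 1 − 0.6833 ≈ 0.317

0.317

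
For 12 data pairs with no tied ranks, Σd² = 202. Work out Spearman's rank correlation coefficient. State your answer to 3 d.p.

0.294

ρ = 1 − 6Σd² / [n(n²−1)] = 1 − 6×202 / (12×143)
  = 1 − 1212/1716 = 1 − 0.7063 ≈ 0.294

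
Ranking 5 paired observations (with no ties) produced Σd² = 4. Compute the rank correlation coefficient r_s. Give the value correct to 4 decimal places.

0.8000

ρ = 1 − 6Σd² / [n(n²−1)] = 1 − 6×4 / (5×24)
  = 1 − 24/120 = 1 − 0.20000 ≈ 0.8000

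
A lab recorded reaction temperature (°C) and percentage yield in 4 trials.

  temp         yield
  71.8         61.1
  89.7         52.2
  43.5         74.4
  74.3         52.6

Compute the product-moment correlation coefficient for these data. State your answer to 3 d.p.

n = 4, Σx = 279.3, Σy = 240.3, Σx² = 20614.07, Σy² = 14760.17, Σxy = 16213.9
nΣxy − ΣxΣy = 64855.6 − 67115.79 = -2260.19
nΣx² − (Σx)² = 82456.28 − 78008.49 = 4447.79; nΣy² − (Σy)² = 59040.68 − 57744.09 = 1296.59
r = -2260.19 / √(4447.79 × 1296.59) = -2260.19 / 2401.4496 ≈ -0.941

-0.941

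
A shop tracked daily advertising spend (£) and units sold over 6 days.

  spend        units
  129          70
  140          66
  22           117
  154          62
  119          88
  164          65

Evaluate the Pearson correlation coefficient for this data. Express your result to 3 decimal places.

-0.966

n = 6, Σx = 728, Σy = 468, Σx² = 101498, Σy² = 38758, Σxy = 51524
nΣxy − ΣxΣy = 309144 − 340704 = -31560
nΣx² − (Σx)² = 608988 − 529984 = 79004; nΣy² − (Σy)² = 232548 − 219024 = 13524
r = -31560 / √(79004 × 13524) = -31560 / 32687.1549 ≈ -0.966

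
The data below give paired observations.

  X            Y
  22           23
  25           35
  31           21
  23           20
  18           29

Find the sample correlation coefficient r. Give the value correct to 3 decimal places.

n = 5, ΣX = 119, ΣY = 128, ΣX² = 2923, ΣY² = 3436, ΣXY = 3014
nΣXY − ΣXΣY = 15070 − 15232 = -162
nΣX² − (ΣX)² = 14615 − 14161 = 454; nΣY² − (ΣY)² = 17180 − 16384 = 796
r = -162 / √(454 × 796) = -162 / 601.1522 ≈ -0.269

-0.269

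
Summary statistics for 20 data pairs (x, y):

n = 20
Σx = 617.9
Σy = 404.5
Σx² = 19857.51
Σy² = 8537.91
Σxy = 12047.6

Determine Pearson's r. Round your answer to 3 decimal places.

r = (nΣxy − ΣxΣy) / √[(nΣx² − (Σx)²)(nΣy² − (Σy)²)]
Numerator: 20×12047.6 − 617.9×404.5 = -8988.55
Denominator: √[(397150.2 − 381800.41)(170758.2 − 163620.25)] = √[15349.79 × 7137.95] = 10467.3795
r = -8988.55 / 10467.3795 ≈ -0.859

-0.859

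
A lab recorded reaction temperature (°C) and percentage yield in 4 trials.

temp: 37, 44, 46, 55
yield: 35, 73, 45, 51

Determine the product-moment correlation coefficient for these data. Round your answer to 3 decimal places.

0.279

n = 4, Σx = 182, Σy = 204, Σx² = 8446, Σy² = 11180, Σxy = 9382
nΣxy − ΣxΣy = 37528 − 37128 = 400
nΣx² − (Σx)² = 33784 − 33124 = 660; nΣy² − (Σy)² = 44720 − 41616 = 3104
r = 400 / √(660 × 3104) = 400 / 1431.3071 ≈ 0.279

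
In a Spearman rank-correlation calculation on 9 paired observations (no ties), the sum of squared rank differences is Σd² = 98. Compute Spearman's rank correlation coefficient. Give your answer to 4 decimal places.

ρ = 1 − 6Σd² / [n(n²−1)] = 1 − 6×98 / (9×80)
  = 1 − 588/720 = 1 − 0.81667 ≈ 0.1833

0.1833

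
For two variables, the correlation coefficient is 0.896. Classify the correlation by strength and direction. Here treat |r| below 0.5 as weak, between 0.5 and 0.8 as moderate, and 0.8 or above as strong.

strong positive

r = 0.896 > 0 so the relationship is positive.
|r| = 0.896, which falls in the strong range.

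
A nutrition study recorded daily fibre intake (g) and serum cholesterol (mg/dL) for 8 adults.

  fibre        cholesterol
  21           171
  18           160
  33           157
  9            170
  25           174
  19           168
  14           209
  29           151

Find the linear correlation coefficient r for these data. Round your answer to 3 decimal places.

-0.549

n = 8, Σx = 168, Σy = 1360, Σx² = 3958, Σy² = 233372, Σxy = 28029
nΣxy − ΣxΣy = 224232 − 228480 = -4248
nΣx² − (Σx)² = 31664 − 28224 = 3440; nΣy² − (Σy)² = 1866976 − 1849600 = 17376
r = -4248 / √(3440 × 17376) = -4248 / 7731.3285 ≈ -0.549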